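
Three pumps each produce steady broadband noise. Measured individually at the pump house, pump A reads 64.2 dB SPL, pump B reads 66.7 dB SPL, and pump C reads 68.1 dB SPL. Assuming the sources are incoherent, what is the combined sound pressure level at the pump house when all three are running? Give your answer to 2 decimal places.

Incoherent sources sum as intensities:
L_total = 10·log₁₀(10^(64.2/10) + 10^(66.7/10) + 10^(68.1/10)) = 10·log₁₀(13760000) = 71.39 dB SPL.

71.39 dB SPL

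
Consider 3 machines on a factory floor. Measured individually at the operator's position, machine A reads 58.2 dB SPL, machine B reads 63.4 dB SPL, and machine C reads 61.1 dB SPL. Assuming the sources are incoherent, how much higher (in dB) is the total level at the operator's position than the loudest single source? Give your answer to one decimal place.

Add the sources as powers (linear), then convert back to dB:
L_total = 10·log₁₀(10^(58.2/10) + 10^(63.4/10) + 10^(61.1/10)) = 66.17 dB SPL.
Excess over the loudest (63.4 dB): 66.17 − 63.4 = 2.8 dB.

2.8 dB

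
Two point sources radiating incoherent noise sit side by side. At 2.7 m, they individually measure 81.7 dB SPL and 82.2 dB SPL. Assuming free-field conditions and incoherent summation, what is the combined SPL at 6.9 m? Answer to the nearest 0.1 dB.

76.8 dB SPL

Combined at 2.7 m: 10·log₁₀(10^(81.7/10)+10^(82.2/10)) = 84.97 dB SPL.
Then apply −20·log₁₀(6.9/2.7) = -8.15 dB → 76.8 dB SPL.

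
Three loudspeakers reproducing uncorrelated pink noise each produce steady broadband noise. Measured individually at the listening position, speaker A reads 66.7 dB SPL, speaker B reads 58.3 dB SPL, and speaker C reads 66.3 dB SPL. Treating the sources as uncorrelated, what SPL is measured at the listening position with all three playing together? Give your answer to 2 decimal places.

Add the sources as powers (linear), then convert back to dB:
L_total = 10·log₁₀(10^(66.7/10) + 10^(58.3/10) + 10^(66.3/10)) = 10·log₁₀(9619000) = 69.83 dB SPL.

69.83 dB SPL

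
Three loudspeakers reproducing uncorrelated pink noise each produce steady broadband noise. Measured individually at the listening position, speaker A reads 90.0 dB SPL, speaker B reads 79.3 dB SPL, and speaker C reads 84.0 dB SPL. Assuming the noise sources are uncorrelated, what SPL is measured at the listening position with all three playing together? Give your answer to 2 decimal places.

Uncorrelated sources add in intensity (power), not in dB.
L_total = 10·log₁₀(10^(90.0/10) + 10^(79.3/10) + 10^(84.0/10)) = 10·log₁₀(1336000000) = 91.26 dB SPL.

91.26 dB SPL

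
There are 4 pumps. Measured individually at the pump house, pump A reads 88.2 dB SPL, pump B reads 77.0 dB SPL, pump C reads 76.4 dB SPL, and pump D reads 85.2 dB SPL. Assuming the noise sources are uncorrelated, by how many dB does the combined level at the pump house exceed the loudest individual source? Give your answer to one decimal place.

Add the sources as powers (linear), then convert back to dB:
L_total = 10·log₁₀(10^(88.2/10) + 10^(77.0/10) + 10^(76.4/10) + 10^(85.2/10)) = 90.36 dB SPL.
Excess over the loudest (88.2 dB): 90.36 − 88.2 = 2.2 dB.

2.2 dB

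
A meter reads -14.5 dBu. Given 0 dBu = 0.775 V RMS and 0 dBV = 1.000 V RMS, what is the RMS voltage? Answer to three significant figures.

V = 0.775 V × 10^(-14.5/20).
= 0.775 × 0.1884 = 0.146 V.

0.146 V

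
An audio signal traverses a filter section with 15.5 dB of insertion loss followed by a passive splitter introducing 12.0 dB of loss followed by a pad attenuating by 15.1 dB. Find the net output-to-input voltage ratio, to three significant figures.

0.00741

Net gain = (−15.5) + (−12.0) + (−15.1) = -42.6 dB.
Voltage ratio = 10^(-42.6/20) = 0.00741.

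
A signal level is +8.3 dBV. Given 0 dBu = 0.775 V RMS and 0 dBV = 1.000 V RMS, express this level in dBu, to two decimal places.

+10.51 dBu

The offset between the scales is 20·log₁₀(0.775/1.000) = −2.214 dB.
So dBu = +8.3 + 2.214 = +10.51 dBu.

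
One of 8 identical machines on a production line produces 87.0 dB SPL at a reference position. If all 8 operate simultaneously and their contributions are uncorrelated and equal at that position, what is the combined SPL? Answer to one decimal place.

8 equal incoherent sources raise the level by 10·log₁₀(8) = 9.03 dB.
L_total = 87.0 + 9.03 = 96.0 dB SPL.

96.0 dB SPL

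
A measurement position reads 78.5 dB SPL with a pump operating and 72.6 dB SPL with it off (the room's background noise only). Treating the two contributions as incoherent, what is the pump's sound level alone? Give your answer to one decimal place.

Background correction is a power subtraction:
L_src = 10·log₁₀(10^(78.5/10) − 10^(72.6/10)) = 10·log₁₀(52600000) = 77.2 dB SPL.

77.2 dB SPL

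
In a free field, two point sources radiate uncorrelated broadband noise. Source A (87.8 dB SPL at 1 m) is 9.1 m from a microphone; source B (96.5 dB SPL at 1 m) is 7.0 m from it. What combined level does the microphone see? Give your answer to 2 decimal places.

79.93 dB SPL

At the listener: L_A = 87.8 − 20·log₁₀(9.1) = 68.619 dB; L_B = 96.5 − 20·log₁₀(7.0) = 79.598 dB.
Combined: 10·log₁₀(10^(68.619/10)+10^(79.598/10)) = 79.93 dB SPL.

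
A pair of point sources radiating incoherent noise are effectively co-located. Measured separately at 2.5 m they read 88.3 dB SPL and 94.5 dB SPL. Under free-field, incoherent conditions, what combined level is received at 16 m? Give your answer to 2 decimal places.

Combined at 2.5 m: 10·log₁₀(10^(88.3/10)+10^(94.5/10)) = 95.434 dB SPL.
Then apply −20·log₁₀(16/2.5) = -16.124 dB → 79.31 dB SPL.

79.31 dB SPL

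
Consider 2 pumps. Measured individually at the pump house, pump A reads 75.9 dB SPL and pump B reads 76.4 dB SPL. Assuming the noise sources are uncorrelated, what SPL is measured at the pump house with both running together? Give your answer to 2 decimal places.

Uncorrelated sources add in intensity (power), not in dB.
L_total = 10·log₁₀(10^(75.9/10) + 10^(76.4/10)) = 10·log₁₀(82560000) = 79.17 dB SPL.

79.17 dB SPL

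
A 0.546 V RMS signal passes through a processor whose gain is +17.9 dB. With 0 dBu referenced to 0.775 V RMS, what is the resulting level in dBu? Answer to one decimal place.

+14.9 dBu

Input level: 20·log₁₀(0.546/0.775) = -3.04 dBu.
Output: -3.04 + 17.9 = +14.9 dBu.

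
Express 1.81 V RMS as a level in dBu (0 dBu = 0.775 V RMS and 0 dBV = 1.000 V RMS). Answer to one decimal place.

dBu = 20·log₁₀(V / 0.775 V).
20·log₁₀(1.81/0.775) = +7.4 dBu.

+7.4 dBu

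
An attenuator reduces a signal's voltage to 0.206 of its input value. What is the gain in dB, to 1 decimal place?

-13.7 dB

For a voltage ratio, dB = 20·log₁₀(V₂/V₁).
20·log₁₀(0.206) = -13.7 dB.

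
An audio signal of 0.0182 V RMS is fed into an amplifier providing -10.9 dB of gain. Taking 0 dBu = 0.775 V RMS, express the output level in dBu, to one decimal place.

Input level: 20·log₁₀(0.0182/0.775) = -32.58 dBu.
Output: -32.58 − 10.9 = -43.5 dBu.

-43.5 dBu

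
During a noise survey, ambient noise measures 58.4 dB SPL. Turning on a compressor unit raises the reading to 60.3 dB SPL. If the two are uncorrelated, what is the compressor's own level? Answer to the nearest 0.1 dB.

55.8 dB SPL

Subtract intensities: L_src = 10·log₁₀(10^(L_total/10) − 10^(L_bg/10)).
L_src = 10·log₁₀(10^(60.3/10) − 10^(58.4/10)) = 10·log₁₀(379700) = 55.8 dB SPL.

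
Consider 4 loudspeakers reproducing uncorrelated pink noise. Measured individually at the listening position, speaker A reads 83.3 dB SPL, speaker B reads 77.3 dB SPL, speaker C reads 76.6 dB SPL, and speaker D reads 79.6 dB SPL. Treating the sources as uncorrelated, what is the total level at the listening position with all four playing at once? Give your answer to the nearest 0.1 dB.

Uncorrelated sources add in intensity (power), not in dB.
L_total = 10·log₁₀(10^(83.3/10) + 10^(77.3/10) + 10^(76.6/10) + 10^(79.6/10)) = 10·log₁₀(404400000) = 86.1 dB SPL.

86.1 dB SPL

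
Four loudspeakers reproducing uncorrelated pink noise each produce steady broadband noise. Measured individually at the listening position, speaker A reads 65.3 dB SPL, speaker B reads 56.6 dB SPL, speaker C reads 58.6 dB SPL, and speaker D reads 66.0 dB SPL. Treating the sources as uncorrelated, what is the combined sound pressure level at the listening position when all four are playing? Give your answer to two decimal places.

Uncorrelated sources add in intensity (power), not in dB.
L_total = 10·log₁₀(10^(65.3/10) + 10^(56.6/10) + 10^(58.6/10) + 10^(66.0/10)) = 10·log₁₀(8551000) = 69.32 dB SPL.

69.32 dB SPL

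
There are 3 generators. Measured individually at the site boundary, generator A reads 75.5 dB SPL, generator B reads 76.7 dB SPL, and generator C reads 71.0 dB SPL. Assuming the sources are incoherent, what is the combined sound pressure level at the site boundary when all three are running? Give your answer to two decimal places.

79.77 dB SPL

Add the sources as powers (linear), then convert back to dB:
L_total = 10·log₁₀(10^(75.5/10) + 10^(76.7/10) + 10^(71.0/10)) = 10·log₁₀(94840000) = 79.77 dB SPL.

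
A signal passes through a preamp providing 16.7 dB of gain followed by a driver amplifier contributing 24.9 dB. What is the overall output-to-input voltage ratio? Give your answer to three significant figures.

Net gain = 16.7 + 24.9 = 41.6 dB.
Voltage ratio = 10^(41.6/20) = 120.

120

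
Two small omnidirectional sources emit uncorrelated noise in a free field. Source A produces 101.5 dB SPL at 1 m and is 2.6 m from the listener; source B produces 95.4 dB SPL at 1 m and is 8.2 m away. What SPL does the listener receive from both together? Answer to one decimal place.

93.3 dB SPL

At the listener: L_A = 101.5 − 20·log₁₀(2.6) = 93.20 dB; L_B = 95.4 − 20·log₁₀(8.2) = 77.12 dB.
Combined: 10·log₁₀(10^(93.20/10)+10^(77.12/10)) = 93.3 dB SPL.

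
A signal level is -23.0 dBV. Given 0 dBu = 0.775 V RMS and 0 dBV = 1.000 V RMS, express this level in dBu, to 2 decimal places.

The offset between the scales is 20·log₁₀(0.775/1.000) = −2.214 dB.
So dBu = -23.0 + 2.214 = -20.79 dBu.

-20.79 dBu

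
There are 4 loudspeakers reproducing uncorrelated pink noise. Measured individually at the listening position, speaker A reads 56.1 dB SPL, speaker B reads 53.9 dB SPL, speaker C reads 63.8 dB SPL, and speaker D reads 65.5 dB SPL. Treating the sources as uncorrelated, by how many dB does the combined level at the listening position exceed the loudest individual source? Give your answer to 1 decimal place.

Add the sources as powers (linear), then convert back to dB:
L_total = 10·log₁₀(10^(56.1/10) + 10^(53.9/10) + 10^(63.8/10) + 10^(65.5/10)) = 68.20 dB SPL.
Excess over the loudest (65.5 dB): 68.20 − 65.5 = 2.7 dB.

2.7 dB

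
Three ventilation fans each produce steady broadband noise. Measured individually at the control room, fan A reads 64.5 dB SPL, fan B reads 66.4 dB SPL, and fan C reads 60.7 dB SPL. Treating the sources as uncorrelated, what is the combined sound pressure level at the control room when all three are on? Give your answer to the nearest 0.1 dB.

69.2 dB SPL

Uncorrelated sources add in intensity (power), not in dB.
L_total = 10·log₁₀(10^(64.5/10) + 10^(66.4/10) + 10^(60.7/10)) = 10·log₁₀(8358000) = 69.2 dB SPL.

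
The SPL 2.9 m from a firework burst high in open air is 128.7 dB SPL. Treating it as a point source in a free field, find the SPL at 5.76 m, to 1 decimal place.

122.7 dB SPL

Inverse-square spreading gives ΔL = −20·log₁₀(d₂/d₁).
ΔL = −20·log₁₀(5.76/2.9) = -5.96 dB, so L₂ = 128.7 + (-5.96) = 122.7 dB SPL.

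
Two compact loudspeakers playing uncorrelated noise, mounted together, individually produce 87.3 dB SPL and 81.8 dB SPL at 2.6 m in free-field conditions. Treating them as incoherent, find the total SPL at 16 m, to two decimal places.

72.60 dB SPL

Combined at 2.6 m: 10·log₁₀(10^(87.3/10)+10^(81.8/10)) = 88.378 dB SPL.
Then apply −20·log₁₀(16/2.6) = -15.783 dB → 72.60 dB SPL.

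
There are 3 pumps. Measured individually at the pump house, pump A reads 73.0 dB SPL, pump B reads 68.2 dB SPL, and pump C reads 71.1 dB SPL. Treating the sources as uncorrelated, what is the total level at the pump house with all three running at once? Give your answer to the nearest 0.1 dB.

76.0 dB SPL

Uncorrelated sources add in intensity (power), not in dB.
L_total = 10·log₁₀(10^(73.0/10) + 10^(68.2/10) + 10^(71.1/10)) = 10·log₁₀(39440000) = 76.0 dB SPL.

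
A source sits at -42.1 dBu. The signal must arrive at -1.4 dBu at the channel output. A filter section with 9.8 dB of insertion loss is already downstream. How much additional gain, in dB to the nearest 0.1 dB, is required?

The required make-up gain is the shortfall in the dB sum.
G = -1.4 − (-42.1) + 9.8 = 50.5 dB.

50.5 dB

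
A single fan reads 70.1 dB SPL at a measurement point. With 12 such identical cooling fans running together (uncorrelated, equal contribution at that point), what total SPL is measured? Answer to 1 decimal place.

12 equal incoherent sources raise the level by 10·log₁₀(12) = 10.79 dB.
L_total = 70.1 + 10.79 = 80.9 dB SPL.

80.9 dB SPL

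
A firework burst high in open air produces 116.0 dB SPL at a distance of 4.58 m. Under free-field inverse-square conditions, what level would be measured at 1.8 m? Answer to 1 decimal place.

124.1 dB SPL

Free-field point source: level drops by 20·log₁₀ of the distance ratio.
ΔL = −20·log₁₀(1.8/4.58) = 8.11 dB, so L₂ = 116.0 + (8.11) = 124.1 dB SPL.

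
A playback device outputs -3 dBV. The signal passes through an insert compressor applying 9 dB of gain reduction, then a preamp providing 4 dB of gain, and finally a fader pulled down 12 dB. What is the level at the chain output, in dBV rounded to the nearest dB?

In dB, series stages simply add:
-3 − 9 + 4 − 12 = -20 dBV.

-20 dBV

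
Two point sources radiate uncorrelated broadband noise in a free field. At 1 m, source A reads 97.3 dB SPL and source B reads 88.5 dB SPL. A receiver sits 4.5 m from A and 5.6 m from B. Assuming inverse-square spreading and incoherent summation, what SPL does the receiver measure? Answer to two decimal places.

At the listener: L_A = 97.3 − 20·log₁₀(4.5) = 84.236 dB; L_B = 88.5 − 20·log₁₀(5.6) = 73.536 dB.
Combined: 10·log₁₀(10^(84.236/10)+10^(73.536/10)) = 84.59 dB SPL.

84.59 dB SPL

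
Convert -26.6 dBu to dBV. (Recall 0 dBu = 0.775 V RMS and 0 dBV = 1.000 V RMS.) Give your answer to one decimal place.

-28.8 dBV

The offset between the scales is 20·log₁₀(0.775/1.000) = −2.214 dB.
So dBV = -26.6 − 2.214 = -28.8 dBV.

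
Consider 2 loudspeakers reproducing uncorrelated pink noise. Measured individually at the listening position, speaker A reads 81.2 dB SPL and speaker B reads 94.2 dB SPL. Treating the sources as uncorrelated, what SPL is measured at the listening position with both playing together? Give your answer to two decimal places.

94.41 dB SPL

Incoherent sources sum as intensities:
L_total = 10·log₁₀(10^(81.2/10) + 10^(94.2/10)) = 10·log₁₀(2762000000) = 94.41 dB SPL.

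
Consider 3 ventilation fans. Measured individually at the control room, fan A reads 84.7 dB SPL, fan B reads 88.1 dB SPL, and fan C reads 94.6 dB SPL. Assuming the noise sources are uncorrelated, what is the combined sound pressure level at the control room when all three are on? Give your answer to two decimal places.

Uncorrelated sources add in intensity (power), not in dB.
L_total = 10·log₁₀(10^(84.7/10) + 10^(88.1/10) + 10^(94.6/10)) = 10·log₁₀(3825000000) = 95.83 dB SPL.

95.83 dB SPL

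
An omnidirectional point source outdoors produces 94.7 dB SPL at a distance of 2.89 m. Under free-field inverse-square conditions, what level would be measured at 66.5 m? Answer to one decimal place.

67.5 dB SPL

Free-field point source: level drops by 20·log₁₀ of the distance ratio.
ΔL = −20·log₁₀(66.5/2.89) = -27.24 dB, so L₂ = 94.7 + (-27.24) = 67.5 dB SPL.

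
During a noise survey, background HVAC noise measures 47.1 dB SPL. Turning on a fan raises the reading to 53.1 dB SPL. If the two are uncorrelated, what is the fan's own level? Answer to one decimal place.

51.8 dB SPL

Subtract intensities: L_src = 10·log₁₀(10^(L_total/10) − 10^(L_bg/10)).
L_src = 10·log₁₀(10^(53.1/10) − 10^(47.1/10)) = 10·log₁₀(152900) = 51.8 dB SPL.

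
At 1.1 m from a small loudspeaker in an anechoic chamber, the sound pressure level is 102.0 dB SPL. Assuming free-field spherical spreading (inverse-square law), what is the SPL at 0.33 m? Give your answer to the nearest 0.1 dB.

Inverse-square spreading gives ΔL = −20·log₁₀(d₂/d₁).
ΔL = −20·log₁₀(0.33/1.1) = 10.46 dB, so L₂ = 102.0 + (10.46) = 112.5 dB SPL.

112.5 dB SPL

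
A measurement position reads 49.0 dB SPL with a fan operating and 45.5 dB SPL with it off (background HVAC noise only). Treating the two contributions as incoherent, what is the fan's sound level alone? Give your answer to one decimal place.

46.4 dB SPL

Background correction is a power subtraction:
L_src = 10·log₁₀(10^(49.0/10) − 10^(45.5/10)) = 10·log₁₀(43950) = 46.4 dB SPL.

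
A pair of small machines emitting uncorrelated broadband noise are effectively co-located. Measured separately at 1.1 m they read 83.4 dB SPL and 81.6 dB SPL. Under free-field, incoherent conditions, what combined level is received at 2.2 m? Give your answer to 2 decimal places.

79.58 dB SPL

Combined at 1.1 m: 10·log₁₀(10^(83.4/10)+10^(81.6/10)) = 85.603 dB SPL.
Then apply −20·log₁₀(2.2/1.1) = -6.021 dB → 79.58 dB SPL.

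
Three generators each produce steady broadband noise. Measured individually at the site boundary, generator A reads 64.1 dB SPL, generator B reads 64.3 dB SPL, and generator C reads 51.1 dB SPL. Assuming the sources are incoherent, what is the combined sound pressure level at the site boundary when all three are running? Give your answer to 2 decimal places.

Uncorrelated sources add in intensity (power), not in dB.
L_total = 10·log₁₀(10^(64.1/10) + 10^(64.3/10) + 10^(51.1/10)) = 10·log₁₀(5391000) = 67.32 dB SPL.

67.32 dB SPL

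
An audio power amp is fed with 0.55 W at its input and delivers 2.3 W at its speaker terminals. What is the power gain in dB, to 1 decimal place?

6.2 dB

Power is a power quantity, so gain = 10·log₁₀(P_out/P_in).
10·log₁₀(2.3/0.55) = 10·log₁₀(4.182) = 6.2 dB.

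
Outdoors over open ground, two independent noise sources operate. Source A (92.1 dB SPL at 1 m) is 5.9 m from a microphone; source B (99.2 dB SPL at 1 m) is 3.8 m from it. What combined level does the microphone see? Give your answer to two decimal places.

At the listener: L_A = 92.1 − 20·log₁₀(5.9) = 76.683 dB; L_B = 99.2 − 20·log₁₀(3.8) = 87.604 dB.
Combined: 10·log₁₀(10^(76.683/10)+10^(87.604/10)) = 87.94 dB SPL.

87.94 dB SPL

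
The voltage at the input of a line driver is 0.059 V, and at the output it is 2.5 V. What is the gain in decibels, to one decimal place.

32.5 dB

For a voltage ratio, dB = 20·log₁₀(V₂/V₁).
20·log₁₀(2.5/0.059) = 20·log₁₀(42.37) = 32.5 dB.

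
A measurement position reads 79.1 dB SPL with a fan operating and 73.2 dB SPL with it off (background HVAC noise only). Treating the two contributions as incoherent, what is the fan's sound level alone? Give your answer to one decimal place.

Remove the background by subtracting linear intensities:
L_src = 10·log₁₀(10^(79.1/10) − 10^(73.2/10)) = 10·log₁₀(60390000) = 77.8 dB SPL.

77.8 dB SPL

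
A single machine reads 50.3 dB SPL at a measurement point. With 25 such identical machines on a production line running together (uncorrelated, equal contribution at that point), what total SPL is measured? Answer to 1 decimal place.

64.3 dB SPL

25 equal incoherent sources raise the level by 10·log₁₀(25) = 13.98 dB.
L_total = 50.3 + 13.98 = 64.3 dB SPL.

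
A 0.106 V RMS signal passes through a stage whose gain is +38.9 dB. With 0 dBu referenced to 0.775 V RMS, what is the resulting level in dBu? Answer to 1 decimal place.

Input level: 20·log₁₀(0.106/0.775) = -17.28 dBu.
Output: -17.28 + 38.9 = +21.6 dBu.

+21.6 dBu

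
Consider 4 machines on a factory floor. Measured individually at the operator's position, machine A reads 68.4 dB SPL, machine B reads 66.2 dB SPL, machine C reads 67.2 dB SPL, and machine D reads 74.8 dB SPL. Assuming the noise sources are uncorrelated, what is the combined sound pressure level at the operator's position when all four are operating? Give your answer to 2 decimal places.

76.68 dB SPL

Uncorrelated sources add in intensity (power), not in dB.
L_total = 10·log₁₀(10^(68.4/10) + 10^(66.2/10) + 10^(67.2/10) + 10^(74.8/10)) = 10·log₁₀(46530000) = 76.68 dB SPL.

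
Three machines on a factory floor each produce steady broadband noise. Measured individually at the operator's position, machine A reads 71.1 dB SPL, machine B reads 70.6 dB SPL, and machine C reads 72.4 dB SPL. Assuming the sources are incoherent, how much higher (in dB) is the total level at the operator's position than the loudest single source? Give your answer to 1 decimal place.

Add the sources as powers (linear), then convert back to dB:
L_total = 10·log₁₀(10^(71.1/10) + 10^(70.6/10) + 10^(72.4/10)) = 76.21 dB SPL.
Excess over the loudest (72.4 dB): 76.21 − 72.4 = 3.8 dB.

3.8 dB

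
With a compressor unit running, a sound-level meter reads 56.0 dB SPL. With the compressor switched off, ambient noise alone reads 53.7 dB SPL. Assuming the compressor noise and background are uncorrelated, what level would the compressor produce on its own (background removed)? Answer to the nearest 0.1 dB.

Subtract intensities: L_src = 10·log₁₀(10^(L_total/10) − 10^(L_bg/10)).
L_src = 10·log₁₀(10^(56.0/10) − 10^(53.7/10)) = 10·log₁₀(163700) = 52.1 dB SPL.

52.1 dB SPL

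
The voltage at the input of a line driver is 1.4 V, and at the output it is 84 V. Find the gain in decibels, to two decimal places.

For a voltage ratio, dB = 20·log₁₀(V₂/V₁).
20·log₁₀(84/1.4) = 20·log₁₀(60.00) = 35.56 dB.

35.56 dB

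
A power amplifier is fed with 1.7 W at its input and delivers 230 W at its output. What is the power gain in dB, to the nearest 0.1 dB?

For a power ratio, dB = 10·log₁₀(P₂/P₁).
10·log₁₀(230/1.7) = 10·log₁₀(135.3) = 21.3 dB.

21.3 dB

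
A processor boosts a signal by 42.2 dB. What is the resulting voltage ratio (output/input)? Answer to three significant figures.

Voltage ratio = 10^(dB/20).
10^(42.2/20) = 10^(2.110) = 129.

129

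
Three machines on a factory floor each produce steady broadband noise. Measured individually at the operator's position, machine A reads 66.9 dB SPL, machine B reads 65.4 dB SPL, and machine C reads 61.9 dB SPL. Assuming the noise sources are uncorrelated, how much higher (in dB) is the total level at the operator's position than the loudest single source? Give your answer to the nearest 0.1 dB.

3.1 dB

Incoherent sources sum as intensities:
L_total = 10·log₁₀(10^(66.9/10) + 10^(65.4/10) + 10^(61.9/10)) = 69.96 dB SPL.
Excess over the loudest (66.9 dB): 69.96 − 66.9 = 3.1 dB.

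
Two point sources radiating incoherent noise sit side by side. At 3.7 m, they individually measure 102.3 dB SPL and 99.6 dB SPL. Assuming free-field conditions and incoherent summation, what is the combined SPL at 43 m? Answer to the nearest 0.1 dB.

Combined at 3.7 m: 10·log₁₀(10^(102.3/10)+10^(99.6/10)) = 104.17 dB SPL.
Then apply −20·log₁₀(43/3.7) = -21.31 dB → 82.9 dB SPL.

82.9 dB SPL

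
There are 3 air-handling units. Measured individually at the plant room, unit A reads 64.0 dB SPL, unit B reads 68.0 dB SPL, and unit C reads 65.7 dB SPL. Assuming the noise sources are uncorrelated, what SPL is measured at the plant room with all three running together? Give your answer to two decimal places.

Add the sources as powers (linear), then convert back to dB:
L_total = 10·log₁₀(10^(64.0/10) + 10^(68.0/10) + 10^(65.7/10)) = 10·log₁₀(12540000) = 70.98 dB SPL.

70.98 dB SPL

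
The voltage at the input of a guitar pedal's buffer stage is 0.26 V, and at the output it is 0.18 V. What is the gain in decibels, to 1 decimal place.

Voltage ratio → dB uses the 20·log₁₀ form:
20·log₁₀(0.18/0.26) = 20·log₁₀(0.6923) = -3.2 dB.

-3.2 dB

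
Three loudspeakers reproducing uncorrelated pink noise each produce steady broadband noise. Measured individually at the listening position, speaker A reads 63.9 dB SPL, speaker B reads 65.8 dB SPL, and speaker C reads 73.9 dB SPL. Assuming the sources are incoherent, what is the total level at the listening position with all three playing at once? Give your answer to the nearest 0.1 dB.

Uncorrelated sources add in intensity (power), not in dB.
L_total = 10·log₁₀(10^(63.9/10) + 10^(65.8/10) + 10^(73.9/10)) = 10·log₁₀(30800000) = 74.9 dB SPL.

74.9 dB SPL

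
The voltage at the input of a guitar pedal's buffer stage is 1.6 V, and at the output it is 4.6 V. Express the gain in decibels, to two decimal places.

For a voltage ratio, dB = 20·log₁₀(V₂/V₁).
20·log₁₀(4.6/1.6) = 20·log₁₀(2.875) = 9.17 dB.

9.17 dB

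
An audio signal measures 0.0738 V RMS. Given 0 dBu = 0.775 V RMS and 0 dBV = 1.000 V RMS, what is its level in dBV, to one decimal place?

-22.6 dBV

dBV = 20·log₁₀(V / 1.000 V).
20·log₁₀(0.0738/1.000) = -22.6 dBV.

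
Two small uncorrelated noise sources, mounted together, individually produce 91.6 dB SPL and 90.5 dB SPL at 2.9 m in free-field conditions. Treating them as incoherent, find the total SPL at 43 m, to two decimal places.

70.67 dB SPL

Combined at 2.9 m: 10·log₁₀(10^(91.6/10)+10^(90.5/10)) = 94.095 dB SPL.
Then apply −20·log₁₀(43/2.9) = -23.421 dB → 70.67 dB SPL.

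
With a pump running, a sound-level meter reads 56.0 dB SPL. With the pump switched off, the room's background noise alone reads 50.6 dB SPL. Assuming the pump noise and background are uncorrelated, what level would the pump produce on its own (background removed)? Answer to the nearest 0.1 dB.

54.5 dB SPL

Subtract intensities: L_src = 10·log₁₀(10^(L_total/10) − 10^(L_bg/10)).
L_src = 10·log₁₀(10^(56.0/10) − 10^(50.6/10)) = 10·log₁₀(283300) = 54.5 dB SPL.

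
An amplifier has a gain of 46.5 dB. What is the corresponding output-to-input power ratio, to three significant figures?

Power ratio = 10^(dB/10).
10^(46.5/10) = 10^(4.650) = 44700.

44700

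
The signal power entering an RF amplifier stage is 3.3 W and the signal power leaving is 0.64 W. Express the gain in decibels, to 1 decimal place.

-7.1 dB

Power ratio → dB uses the 10·log₁₀ form:
10·log₁₀(0.64/3.3) = 10·log₁₀(0.1939) = -7.1 dB.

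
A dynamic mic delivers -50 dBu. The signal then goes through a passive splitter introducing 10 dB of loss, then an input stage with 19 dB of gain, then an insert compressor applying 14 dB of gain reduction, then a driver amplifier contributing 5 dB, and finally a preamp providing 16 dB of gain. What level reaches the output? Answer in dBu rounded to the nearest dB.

-34 dBu

In dB, series stages simply add:
-50 − 10 + 19 − 14 + 5 + 16 = -34 dBu.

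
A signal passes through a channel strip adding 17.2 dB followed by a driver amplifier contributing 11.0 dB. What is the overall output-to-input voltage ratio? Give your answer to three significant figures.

25.7

Net gain = 17.2 + 11.0 = 28.2 dB.
Voltage ratio = 10^(28.2/20) = 25.7.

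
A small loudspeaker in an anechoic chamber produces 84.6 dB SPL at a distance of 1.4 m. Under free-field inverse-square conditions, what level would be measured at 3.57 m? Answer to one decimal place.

For a point source in a free field, ΔL = −20·log₁₀(d₂/d₁).
ΔL = −20·log₁₀(3.57/1.4) = -8.13 dB, so L₂ = 84.6 + (-8.13) = 76.5 dB SPL.

76.5 dB SPL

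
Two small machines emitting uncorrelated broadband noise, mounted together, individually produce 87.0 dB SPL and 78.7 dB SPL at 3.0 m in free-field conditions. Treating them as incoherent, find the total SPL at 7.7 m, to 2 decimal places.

Combined at 3.0 m: 10·log₁₀(10^(87.0/10)+10^(78.7/10)) = 87.599 dB SPL.
Then apply −20·log₁₀(7.7/3.0) = -8.187 dB → 79.41 dB SPL.

79.41 dB SPL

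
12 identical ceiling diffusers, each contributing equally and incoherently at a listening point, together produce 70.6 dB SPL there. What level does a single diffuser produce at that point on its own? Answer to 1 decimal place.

12 equal incoherent sources add 10·log₁₀(12) = 10.79 dB over one source.
L_one = 70.6 − 10.79 = 59.8 dB SPL.

59.8 dB SPL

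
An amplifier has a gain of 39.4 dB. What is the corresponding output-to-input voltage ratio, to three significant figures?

93.3

Voltage ratio = 10^(dB/20).
10^(39.4/20) = 10^(1.970) = 93.3.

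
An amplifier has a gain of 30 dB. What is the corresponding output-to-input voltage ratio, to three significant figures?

Voltage ratio = 10^(dB/20).
10^(30/20) = 10^(1.500) = 31.6.

31.6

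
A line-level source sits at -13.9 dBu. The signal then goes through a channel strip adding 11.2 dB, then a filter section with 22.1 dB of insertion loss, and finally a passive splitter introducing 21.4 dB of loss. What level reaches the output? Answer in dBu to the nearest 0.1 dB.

-46.2 dBu

Cascaded gains and losses add directly in dB.
-13.9 + 11.2 − 22.1 − 21.4 = -46.2 dBu.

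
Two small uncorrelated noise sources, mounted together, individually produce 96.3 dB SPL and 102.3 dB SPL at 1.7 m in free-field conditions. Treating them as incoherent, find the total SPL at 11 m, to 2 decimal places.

Combined at 1.7 m: 10·log₁₀(10^(96.3/10)+10^(102.3/10)) = 103.273 dB SPL.
Then apply −20·log₁₀(11/1.7) = -16.219 dB → 87.05 dB SPL.

87.05 dB SPL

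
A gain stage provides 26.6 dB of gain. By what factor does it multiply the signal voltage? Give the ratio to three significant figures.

21.4

Voltage ratio = 10^(dB/20).
10^(26.6/20) = 10^(1.330) = 21.4.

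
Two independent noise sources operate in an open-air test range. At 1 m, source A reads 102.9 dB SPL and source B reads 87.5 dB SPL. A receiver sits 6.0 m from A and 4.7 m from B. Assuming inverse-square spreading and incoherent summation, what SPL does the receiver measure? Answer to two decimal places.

87.54 dB SPL

At the listener: L_A = 102.9 − 20·log₁₀(6.0) = 87.337 dB; L_B = 87.5 − 20·log₁₀(4.7) = 74.058 dB.
Combined: 10·log₁₀(10^(87.337/10)+10^(74.058/10)) = 87.54 dB SPL.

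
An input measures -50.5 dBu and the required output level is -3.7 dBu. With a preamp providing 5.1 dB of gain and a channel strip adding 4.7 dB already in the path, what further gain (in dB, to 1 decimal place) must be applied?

37.0 dB

The required make-up gain is the shortfall in the dB sum.
G = -3.7 − (-50.5) − 5.1 − 4.7 = 37.0 dB.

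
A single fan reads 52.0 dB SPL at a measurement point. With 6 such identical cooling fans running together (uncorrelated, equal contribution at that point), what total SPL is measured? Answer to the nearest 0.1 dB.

6 equal incoherent sources raise the level by 10·log₁₀(6) = 7.78 dB.
L_total = 52.0 + 7.78 = 59.8 dB SPL.

59.8 dB SPL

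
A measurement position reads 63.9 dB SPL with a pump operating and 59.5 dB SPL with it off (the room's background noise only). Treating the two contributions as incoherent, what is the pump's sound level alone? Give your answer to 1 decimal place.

Remove the background by subtracting linear intensities:
L_src = 10·log₁₀(10^(63.9/10) − 10^(59.5/10)) = 10·log₁₀(1563000) = 61.9 dB SPL.

61.9 dB SPL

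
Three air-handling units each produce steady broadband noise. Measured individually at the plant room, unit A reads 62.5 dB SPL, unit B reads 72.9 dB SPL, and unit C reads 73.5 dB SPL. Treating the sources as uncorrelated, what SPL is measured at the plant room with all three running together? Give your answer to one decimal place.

76.4 dB SPL

Add the sources as powers (linear), then convert back to dB:
L_total = 10·log₁₀(10^(62.5/10) + 10^(72.9/10) + 10^(73.5/10)) = 10·log₁₀(43660000) = 76.4 dB SPL.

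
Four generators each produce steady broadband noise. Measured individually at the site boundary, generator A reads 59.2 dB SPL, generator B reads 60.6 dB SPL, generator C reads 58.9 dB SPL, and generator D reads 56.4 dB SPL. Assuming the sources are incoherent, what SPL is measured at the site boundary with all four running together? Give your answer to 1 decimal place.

65.0 dB SPL

Add the sources as powers (linear), then convert back to dB:
L_total = 10·log₁₀(10^(59.2/10) + 10^(60.6/10) + 10^(58.9/10) + 10^(56.4/10)) = 10·log₁₀(3193000) = 65.0 dB SPL.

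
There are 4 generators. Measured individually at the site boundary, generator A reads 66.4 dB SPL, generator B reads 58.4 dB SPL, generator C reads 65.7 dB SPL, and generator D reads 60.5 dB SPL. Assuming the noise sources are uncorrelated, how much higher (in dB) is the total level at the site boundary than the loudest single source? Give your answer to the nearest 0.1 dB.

Add the sources as powers (linear), then convert back to dB:
L_total = 10·log₁₀(10^(66.4/10) + 10^(58.4/10) + 10^(65.7/10) + 10^(60.5/10)) = 69.95 dB SPL.
Excess over the loudest (66.4 dB): 69.95 − 66.4 = 3.6 dB.

3.6 dB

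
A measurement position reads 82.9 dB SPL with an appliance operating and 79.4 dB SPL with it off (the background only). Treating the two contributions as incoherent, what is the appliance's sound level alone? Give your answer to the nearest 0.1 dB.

80.3 dB SPL

Remove the background by subtracting linear intensities:
L_src = 10·log₁₀(10^(82.9/10) − 10^(79.4/10)) = 10·log₁₀(107900000) = 80.3 dB SPL.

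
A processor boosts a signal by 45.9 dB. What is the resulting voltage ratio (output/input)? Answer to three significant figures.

Voltage ratio = 10^(dB/20).
10^(45.9/20) = 10^(2.295) = 197.

197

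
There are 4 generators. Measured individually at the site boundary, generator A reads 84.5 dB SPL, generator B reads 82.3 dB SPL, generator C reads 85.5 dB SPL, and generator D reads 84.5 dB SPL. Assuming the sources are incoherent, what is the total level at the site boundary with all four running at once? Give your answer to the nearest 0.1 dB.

90.4 dB SPL

Add the sources as powers (linear), then convert back to dB:
L_total = 10·log₁₀(10^(84.5/10) + 10^(82.3/10) + 10^(85.5/10) + 10^(84.5/10)) = 10·log₁₀(1088000000) = 90.4 dB SPL.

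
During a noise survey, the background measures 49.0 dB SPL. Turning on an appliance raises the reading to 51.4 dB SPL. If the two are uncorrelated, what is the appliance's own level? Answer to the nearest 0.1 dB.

Background correction is a power subtraction:
L_src = 10·log₁₀(10^(51.4/10) − 10^(49.0/10)) = 10·log₁₀(58610) = 47.7 dB SPL.

47.7 dB SPL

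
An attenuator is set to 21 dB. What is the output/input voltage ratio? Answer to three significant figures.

Voltage ratio = 10^(dB/20).
10^(-21/20) = 10^(-1.050) = 0.0891.

0.0891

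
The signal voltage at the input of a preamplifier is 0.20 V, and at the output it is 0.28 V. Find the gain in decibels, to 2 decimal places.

2.92 dB

Voltage is an amplitude quantity, so gain = 20·log₁₀(V_out/V_in).
20·log₁₀(0.28/0.20) = 20·log₁₀(1.400) = 2.92 dB.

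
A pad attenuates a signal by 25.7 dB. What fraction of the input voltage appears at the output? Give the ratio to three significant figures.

Voltage ratio = 10^(dB/20).
10^(-25.7/20) = 10^(-1.285) = 0.0519.

0.0519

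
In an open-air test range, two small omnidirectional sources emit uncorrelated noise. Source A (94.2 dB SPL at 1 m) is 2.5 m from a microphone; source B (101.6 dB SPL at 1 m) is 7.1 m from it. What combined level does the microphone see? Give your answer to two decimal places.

88.50 dB SPL

At the listener: L_A = 94.2 − 20·log₁₀(2.5) = 86.241 dB; L_B = 101.6 − 20·log₁₀(7.1) = 84.575 dB.
Combined: 10·log₁₀(10^(86.241/10)+10^(84.575/10)) = 88.50 dB SPL.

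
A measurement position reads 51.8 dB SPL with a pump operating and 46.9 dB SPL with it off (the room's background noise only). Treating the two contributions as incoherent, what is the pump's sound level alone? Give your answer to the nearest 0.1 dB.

Background correction is a power subtraction:
L_src = 10·log₁₀(10^(51.8/10) − 10^(46.9/10)) = 10·log₁₀(102400) = 50.1 dB SPL.

50.1 dB SPL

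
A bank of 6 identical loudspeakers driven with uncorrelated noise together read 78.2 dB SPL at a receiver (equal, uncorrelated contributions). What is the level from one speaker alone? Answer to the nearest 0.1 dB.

70.4 dB SPL

6 equal incoherent sources add 10·log₁₀(6) = 7.78 dB over one source.
L_one = 78.2 − 7.78 = 70.4 dB SPL.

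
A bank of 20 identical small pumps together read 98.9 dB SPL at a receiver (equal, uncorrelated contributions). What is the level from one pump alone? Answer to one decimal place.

85.9 dB SPL

20 equal incoherent sources add 10·log₁₀(20) = 13.01 dB over one source.
L_one = 98.9 − 13.01 = 85.9 dB SPL.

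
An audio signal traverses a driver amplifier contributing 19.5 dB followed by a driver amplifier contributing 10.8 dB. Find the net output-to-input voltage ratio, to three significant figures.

Net gain = 19.5 + 10.8 = 30.3 dB.
Voltage ratio = 10^(30.3/20) = 32.7.

32.7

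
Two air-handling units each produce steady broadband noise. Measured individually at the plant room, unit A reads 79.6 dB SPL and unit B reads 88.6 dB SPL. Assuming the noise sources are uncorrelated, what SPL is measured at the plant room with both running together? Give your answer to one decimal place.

Uncorrelated sources add in intensity (power), not in dB.
L_total = 10·log₁₀(10^(79.6/10) + 10^(88.6/10)) = 10·log₁₀(815600000) = 89.1 dB SPL.

89.1 dB SPL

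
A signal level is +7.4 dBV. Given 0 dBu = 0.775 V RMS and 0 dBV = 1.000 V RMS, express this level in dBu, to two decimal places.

The offset between the scales is 20·log₁₀(0.775/1.000) = −2.214 dB.
So dBu = +7.4 + 2.214 = +9.61 dBu.

+9.61 dBu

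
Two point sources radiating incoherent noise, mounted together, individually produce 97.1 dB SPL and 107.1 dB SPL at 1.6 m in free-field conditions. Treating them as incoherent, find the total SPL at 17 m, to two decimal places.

Combined at 1.6 m: 10·log₁₀(10^(97.1/10)+10^(107.1/10)) = 107.514 dB SPL.
Then apply −20·log₁₀(17/1.6) = -20.527 dB → 86.99 dB SPL.

86.99 dB SPL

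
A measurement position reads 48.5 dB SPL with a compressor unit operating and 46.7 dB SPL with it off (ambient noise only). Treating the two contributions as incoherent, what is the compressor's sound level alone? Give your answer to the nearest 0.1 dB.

Subtract intensities: L_src = 10·log₁₀(10^(L_total/10) − 10^(L_bg/10)).
L_src = 10·log₁₀(10^(48.5/10) − 10^(46.7/10)) = 10·log₁₀(24020) = 43.8 dB SPL.

43.8 dB SPL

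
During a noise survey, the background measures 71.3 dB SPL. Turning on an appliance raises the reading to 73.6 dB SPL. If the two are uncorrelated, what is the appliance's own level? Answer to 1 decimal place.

69.7 dB SPL

Subtract intensities: L_src = 10·log₁₀(10^(L_total/10) − 10^(L_bg/10)).
L_src = 10·log₁₀(10^(73.6/10) − 10^(71.3/10)) = 10·log₁₀(9419000) = 69.7 dB SPL.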